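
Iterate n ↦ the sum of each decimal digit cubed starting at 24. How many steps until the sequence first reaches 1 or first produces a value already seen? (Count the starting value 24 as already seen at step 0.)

4

24 → 2³ + 4³ = 72
72 → 7³ + 2³ = 351
351 → 3³ + 5³ + 1³ = 153
153 → 1³ + 5³ + 3³ = 153  — 153 repeats.
That took 4 steps.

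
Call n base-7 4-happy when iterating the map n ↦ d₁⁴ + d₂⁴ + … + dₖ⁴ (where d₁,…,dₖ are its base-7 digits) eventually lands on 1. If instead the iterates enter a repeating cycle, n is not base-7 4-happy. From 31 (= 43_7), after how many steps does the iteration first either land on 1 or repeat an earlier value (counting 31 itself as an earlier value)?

31 = (4,3)_7 → 4⁴ + 3⁴ = 256 + 81 = 337
337 = (6,6,1)_7 → 6⁴ + 6⁴ + 1⁴ = 1296 + 1296 + 1 = 2593
2593 = (1,0,3,6,3)_7 → 1⁴ + 0⁴ + 3⁴ + 6⁴ + 3⁴ = 1 + 0 + 81 + 1296 + 81 = 1459
1459 = (4,1,5,3)_7 → 4⁴ + 1⁴ + 5⁴ + 3⁴ = 256 + 1 + 625 + 81 = 963
963 = (2,5,4,4)_7 → 2⁴ + 5⁴ + 4⁴ + 4⁴ = 16 + 625 + 256 + 256 = 1153
1153 = (3,2,3,5)_7 → 3⁴ + 2⁴ + 3⁴ + 5⁴ = 81 + 16 + 81 + 625 = 803
803 = (2,2,2,5)_7 → 2⁴ + 2⁴ + 2⁴ + 5⁴ = 16 + 16 + 16 + 625 = 673
673 = (1,6,5,1)_7 → 1⁴ + 6⁴ + 5⁴ + 1⁴ = 1 + 1296 + 625 + 1 = 1923
1923 = (5,4,1,5)_7 → 5⁴ + 4⁴ + 1⁴ + 5⁴ = 625 + 256 + 1 + 625 = 1507
1507 = (4,2,5,2)_7 → 4⁴ + 2⁴ + 5⁴ + 2⁴ = 256 + 16 + 625 + 16 = 913
913 = (2,4,4,3)_7 → 2⁴ + 4⁴ + 4⁴ + 3⁴ = 16 + 256 + 256 + 81 = 609
609 = (1,5,3,0)_7 → 1⁴ + 5⁴ + 3⁴ + 0⁴ = 1 + 625 + 81 + 0 = 707
707 = (2,0,3,0)_7 → 2⁴ + 0⁴ + 3⁴ + 0⁴ = 16 + 0 + 81 + 0 = 97
97 = (1,6,6)_7 → 1⁴ + 6⁴ + 6⁴ = 1 + 1296 + 1296 = 2593  — 2593 repeats.
That took 14 steps.

14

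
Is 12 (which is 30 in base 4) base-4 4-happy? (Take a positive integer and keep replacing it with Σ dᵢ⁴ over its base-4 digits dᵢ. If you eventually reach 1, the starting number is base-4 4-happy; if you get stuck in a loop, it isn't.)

12 = (3,0)_4 → 3⁴ + 0⁴ = 81
81 = (1,1,0,1)_4 → 1⁴ + 1⁴ + 0⁴ + 1⁴ = 3
3 = (3)_4 → 3⁴ = 81  — 81 already seen; the sequence cycles without reaching 1.

not base-4 4-happy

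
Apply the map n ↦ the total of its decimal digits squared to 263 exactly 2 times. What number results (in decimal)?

97

263 → 2² + 6² + 3² = 4 + 36 + 9 = 49
49 → 4² + 9² = 16 + 81 = 97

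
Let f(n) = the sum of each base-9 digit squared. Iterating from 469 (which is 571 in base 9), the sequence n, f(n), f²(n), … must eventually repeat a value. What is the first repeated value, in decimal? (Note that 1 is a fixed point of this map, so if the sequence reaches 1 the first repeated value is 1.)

65

469 = (5,7,1)_9 → 75
75 = (8,3)_9 → 73
73 = (8,1)_9 → 65
65 = (7,2)_9 → 53
53 = (5,8)_9 → 89
89 = (1,0,8)_9 → 65  — 65 already appeared earlier.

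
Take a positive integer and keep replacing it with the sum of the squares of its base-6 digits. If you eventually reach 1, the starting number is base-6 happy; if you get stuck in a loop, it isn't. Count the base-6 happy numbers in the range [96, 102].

96: 96 → 20 → 13 → 5 → 25 → 17 → 29 → 41 → 26 → 20  (repeats 20)
97: 97 → 21 → 18 → 9 → 10 → 17 → 29 → 41 → 26 → 20 → 13 → 5 → 25 → 17  (repeats 17)
98: 98 → 24 → 16 → 20 → 13 → 5 → 25 → 17 → 29 → 41 → 26 → 20  (repeats 20)
99: 99 → 29 → 41 → 26 → 20 → 13 → 5 → 25 → 17 → 29  (repeats 29)
100: 100 → 36 → 1  (reaches 1)
101: 101 → 45 → 11 → 26 → 20 → 13 → 5 → 25 → 17 → 29 → 41 → 26  (repeats 26)
102: 102 → 29 → 41 → 26 → 20 → 13 → 5 → 25 → 17 → 29  (repeats 29)
base-6 happy: 100

1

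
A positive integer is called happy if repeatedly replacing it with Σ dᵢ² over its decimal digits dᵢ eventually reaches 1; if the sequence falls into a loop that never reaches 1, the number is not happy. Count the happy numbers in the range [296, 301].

1

296: 296 → 121 → 6 → 36 → 45 → 41 → 17 → 50 → 25 → 29 → 85 → 89 → 145 → 42 → 20 → 4 → 16 → 37 → 58 → 89  — not happy
297: 297 → 134 → 26 → 40 → 16 → 37 → 58 → 89 → 145 → 42 → 20 → 4 → 16  — not happy
298: 298 → 149 → 98 → 145 → 42 → 20 → 4 → 16 → 37 → 58 → 89 → 145  — not happy
299: 299 → 166 → 73 → 58 → 89 → 145 → 42 → 20 → 4 → 16 → 37 → 58  — not happy
300: 300 → 9 → 81 → 65 → 61 → 37 → 58 → 89 → 145 → 42 → 20 → 4 → 16 → 37  — not happy
301: 301 → 10 → 1  — happy
happy: 301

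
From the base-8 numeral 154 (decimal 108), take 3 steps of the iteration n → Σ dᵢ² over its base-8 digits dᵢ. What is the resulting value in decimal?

108 = (1,5,4)_8 → 1² + 5² + 4² = 42
42 = (5,2)_8 → 5² + 2² = 29
29 = (3,5)_8 → 3² + 5² = 34

34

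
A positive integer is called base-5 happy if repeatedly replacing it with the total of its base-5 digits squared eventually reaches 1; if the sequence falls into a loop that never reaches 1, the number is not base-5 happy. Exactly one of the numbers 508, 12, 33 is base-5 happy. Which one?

508: 508 → 26 → 2 → 4 → 16 → 10 → 4  — repeats 4 (not base-5 happy)
12: 12 → 8 → 10 → 4 → 16 → 10  — repeats 10 (not base-5 happy)
33: 33 → 11 → 5 → 1  — reaches 1 (base-5 happy)

33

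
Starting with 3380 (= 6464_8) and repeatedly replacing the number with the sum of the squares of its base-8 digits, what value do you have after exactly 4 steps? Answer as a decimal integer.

3380 = (6,4,6,4)_8 → 104
104 = (1,5,0)_8 → 26
26 = (3,2)_8 → 13
13 = (1,5)_8 → 26

26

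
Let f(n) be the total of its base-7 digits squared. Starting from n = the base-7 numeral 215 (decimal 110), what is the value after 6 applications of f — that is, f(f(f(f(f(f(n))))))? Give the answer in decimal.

110 = (2,1,5)_7 → 2² + 1² + 5² = 4 + 1 + 25 = 30
30 = (4,2)_7 → 4² + 2² = 16 + 4 = 20
20 = (2,6)_7 → 2² + 6² = 4 + 36 = 40
40 = (5,5)_7 → 5² + 5² = 25 + 25 = 50
50 = (1,0,1)_7 → 1² + 0² + 1² = 1 + 0 + 1 = 2
2 = (2)_7 → 2² = 4

4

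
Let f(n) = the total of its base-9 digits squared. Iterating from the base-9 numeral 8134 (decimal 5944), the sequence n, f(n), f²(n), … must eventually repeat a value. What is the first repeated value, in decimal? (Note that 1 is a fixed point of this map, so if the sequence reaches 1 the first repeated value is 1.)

50

5944 = (8,1,3,4)_9 → 90
90 = (1,1,0)_9 → 2
2 = (2)_9 → 4
4 = (4)_9 → 16
16 = (1,7)_9 → 50
50 = (5,5)_9 → 50  — 50 already appeared earlier.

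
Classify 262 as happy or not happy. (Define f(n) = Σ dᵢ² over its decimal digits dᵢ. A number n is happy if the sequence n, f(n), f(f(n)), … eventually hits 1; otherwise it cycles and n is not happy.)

262 → 2² + 6² + 2² = 44
44 → 4² + 4² = 32
32 → 3² + 2² = 13
13 → 1² + 3² = 10
10 → 1² + 0² = 1  — reached 1.

happy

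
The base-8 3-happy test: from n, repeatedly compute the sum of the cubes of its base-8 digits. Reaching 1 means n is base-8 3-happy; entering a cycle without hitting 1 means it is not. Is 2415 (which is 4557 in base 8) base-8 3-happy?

base-8 3-happy

2415 = (4,5,5,7)_8 → 4³ + 5³ + 5³ + 7³ = 64 + 125 + 125 + 343 = 657
657 = (1,2,2,1)_8 → 1³ + 2³ + 2³ + 1³ = 1 + 8 + 8 + 1 = 18
18 = (2,2)_8 → 2³ + 2³ = 8 + 8 = 16
16 = (2,0)_8 → 2³ + 0³ = 8 + 0 = 8
8 = (1,0)_8 → 1³ + 0³ = 1 + 0 = 1  — reached 1.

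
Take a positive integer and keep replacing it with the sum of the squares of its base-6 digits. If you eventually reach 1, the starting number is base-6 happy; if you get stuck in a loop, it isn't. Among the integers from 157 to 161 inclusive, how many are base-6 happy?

1

157: 157 → 21 → 18 → 9 → 10 → 17 → 29 → 41 → 26 → 20 → 13 → 5 → 25 → 17  — not base-6 happy
158: 158 → 24 → 16 → 20 → 13 → 5 → 25 → 17 → 29 → 41 → 26 → 20  — not base-6 happy
159: 159 → 29 → 41 → 26 → 20 → 13 → 5 → 25 → 17 → 29  — not base-6 happy
160: 160 → 36 → 1  — base-6 happy
161: 161 → 45 → 11 → 26 → 20 → 13 → 5 → 25 → 17 → 29 → 41 → 26  — not base-6 happy
base-6 happy: 160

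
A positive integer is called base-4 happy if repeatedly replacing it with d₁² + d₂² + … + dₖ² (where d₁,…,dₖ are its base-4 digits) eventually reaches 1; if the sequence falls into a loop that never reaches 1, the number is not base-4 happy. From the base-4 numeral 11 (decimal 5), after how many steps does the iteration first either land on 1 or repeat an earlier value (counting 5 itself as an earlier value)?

3

5 = (1,1)_4 → 2
2 = (2)_4 → 4
4 = (1,0)_4 → 1  — reached 1.
That took 3 steps.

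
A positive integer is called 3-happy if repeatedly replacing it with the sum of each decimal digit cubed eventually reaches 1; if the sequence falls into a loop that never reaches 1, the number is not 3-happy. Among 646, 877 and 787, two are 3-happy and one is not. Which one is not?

646

646: 646 → 496 → 1009 → 730 → 370 → 370  — repeats 370 (not 3-happy)
877: 877 → 1198 → 1243 → 100 → 1  — reaches 1 (3-happy)
787: 787 → 1198 → 1243 → 100 → 1  — reaches 1 (3-happy)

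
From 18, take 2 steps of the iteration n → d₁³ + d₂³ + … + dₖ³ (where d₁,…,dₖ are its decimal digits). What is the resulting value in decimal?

153

18 → 1³ + 8³ = 1 + 512 = 513
513 → 5³ + 1³ + 3³ = 125 + 1 + 27 = 153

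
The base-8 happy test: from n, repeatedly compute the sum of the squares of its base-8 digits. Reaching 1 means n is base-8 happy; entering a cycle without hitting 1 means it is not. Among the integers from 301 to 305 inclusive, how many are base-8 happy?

301: 301 → 66 → 5 → 25 → 10 → 5  (repeats 5)
302: 302 → 77 → 27 → 18 → 8 → 1  (reaches 1)
303: 303 → 90 → 14 → 37 → 41 → 26 → 13 → 26  (repeats 26)
304: 304 → 52 → 52  (repeats 52)
305: 305 → 53 → 61 → 74 → 6 → 36 → 32 → 16 → 4 → 16  (repeats 16)
base-8 happy: 302

1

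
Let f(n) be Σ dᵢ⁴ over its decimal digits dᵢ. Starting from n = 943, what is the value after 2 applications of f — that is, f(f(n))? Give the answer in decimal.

16049

943 → 6898
6898 → 16049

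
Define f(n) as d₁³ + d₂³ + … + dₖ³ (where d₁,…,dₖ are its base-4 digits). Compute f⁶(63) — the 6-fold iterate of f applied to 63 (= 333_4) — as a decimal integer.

63 = (3,3,3)_4 → 3³ + 3³ + 3³ = 81
81 = (1,1,0,1)_4 → 1³ + 1³ + 0³ + 1³ = 3
3 = (3)_4 → 3³ = 27
27 = (1,2,3)_4 → 1³ + 2³ + 3³ = 36
36 = (2,1,0)_4 → 2³ + 1³ + 0³ = 9
9 = (2,1)_4 → 2³ + 1³ = 9

9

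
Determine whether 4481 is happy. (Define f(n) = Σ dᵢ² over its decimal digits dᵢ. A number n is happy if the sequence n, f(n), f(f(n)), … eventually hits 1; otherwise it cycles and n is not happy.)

4481 → 4² + 4² + 8² + 1² = 16 + 16 + 64 + 1 = 97
97 → 9² + 7² = 81 + 49 = 130
130 → 1² + 3² + 0² = 1 + 9 + 0 = 10
10 → 1² + 0² = 1 + 0 = 1  — reached 1.

happy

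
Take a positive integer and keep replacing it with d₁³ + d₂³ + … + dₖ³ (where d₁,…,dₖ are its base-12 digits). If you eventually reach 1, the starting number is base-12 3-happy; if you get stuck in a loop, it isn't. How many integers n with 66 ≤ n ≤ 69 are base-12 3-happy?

3

66: 66 → 341 → 197 → 190 → 1028 → 856 → 1520 → 1728 → 1  — base-12 3-happy
67: 67 → 468 → 54 → 280 → 1396 → 1305 → 1458 → 1217 → 762 → 368 → 736 → 190 → 1028 → 856 → 1520 → 1728 → 1  — base-12 3-happy
68: 68 → 637 → 190 → 1028 → 856 → 1520 → 1728 → 1  — base-12 3-happy
69: 69 → 854 → 1464 → 1008 → 343 → 415 → 1351 → 1136 → 1855 → 1344 → 793 → 342 → 288 → 8 → 512 → 755 → 1464  — not base-12 3-happy
base-12 3-happy: 66, 67, 68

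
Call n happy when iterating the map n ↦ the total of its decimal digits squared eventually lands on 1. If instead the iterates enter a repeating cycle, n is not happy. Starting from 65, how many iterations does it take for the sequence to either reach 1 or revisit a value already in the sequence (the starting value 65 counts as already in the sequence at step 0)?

10

65 → 6² + 5² = 36 + 25 = 61
61 → 6² + 1² = 36 + 1 = 37
37 → 3² + 7² = 9 + 49 = 58
58 → 5² + 8² = 25 + 64 = 89
89 → 8² + 9² = 64 + 81 = 145
145 → 1² + 4² + 5² = 1 + 16 + 25 = 42
42 → 4² + 2² = 16 + 4 = 20
20 → 2² + 0² = 4 + 0 = 4
4 → 4² = 16
16 → 1² + 6² = 1 + 36 = 37  — 37 repeats.
That took 10 steps.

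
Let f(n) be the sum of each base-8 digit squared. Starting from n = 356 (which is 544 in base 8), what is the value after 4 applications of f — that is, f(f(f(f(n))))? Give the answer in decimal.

356 = (5,4,4)_8 → 5² + 4² + 4² = 25 + 16 + 16 = 57
57 = (7,1)_8 → 7² + 1² = 49 + 1 = 50
50 = (6,2)_8 → 6² + 2² = 36 + 4 = 40
40 = (5,0)_8 → 5² + 0² = 25 + 0 = 25

25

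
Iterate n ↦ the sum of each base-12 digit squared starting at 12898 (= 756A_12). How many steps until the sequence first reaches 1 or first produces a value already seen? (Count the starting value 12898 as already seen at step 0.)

12898 = (7,5,6,10)_12 → 7² + 5² + 6² + 10² = 210
210 = (1,5,6)_12 → 1² + 5² + 6² = 62
62 = (5,2)_12 → 5² + 2² = 29
29 = (2,5)_12 → 2² + 5² = 29  — 29 repeats.
That took 4 steps.

4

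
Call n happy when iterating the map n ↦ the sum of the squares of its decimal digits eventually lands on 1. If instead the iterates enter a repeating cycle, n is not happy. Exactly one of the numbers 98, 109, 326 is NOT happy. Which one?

98

98: 98 → 145 → 42 → 20 → 4 → 16 → 37 → 58 → 89 → 145  — repeats 145 (not happy)
109: 109 → 82 → 68 → 100 → 1  — reaches 1 (happy)
326: 326 → 49 → 97 → 130 → 10 → 1  — reaches 1 (happy)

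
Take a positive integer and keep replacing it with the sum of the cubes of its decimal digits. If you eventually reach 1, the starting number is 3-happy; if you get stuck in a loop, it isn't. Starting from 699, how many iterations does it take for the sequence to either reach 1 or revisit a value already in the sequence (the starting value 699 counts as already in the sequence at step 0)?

699 → 6³ + 9³ + 9³ = 216 + 729 + 729 = 1674
1674 → 1³ + 6³ + 7³ + 4³ = 1 + 216 + 343 + 64 = 624
624 → 6³ + 2³ + 4³ = 216 + 8 + 64 = 288
288 → 2³ + 8³ + 8³ = 8 + 512 + 512 = 1032
1032 → 1³ + 0³ + 3³ + 2³ = 1 + 0 + 27 + 8 = 36
36 → 3³ + 6³ = 27 + 216 = 243
243 → 2³ + 4³ + 3³ = 8 + 64 + 27 = 99
99 → 9³ + 9³ = 729 + 729 = 1458
1458 → 1³ + 4³ + 5³ + 8³ = 1 + 64 + 125 + 512 = 702
702 → 7³ + 0³ + 2³ = 343 + 0 + 8 = 351
351 → 3³ + 5³ + 1³ = 27 + 125 + 1 = 153
153 → 1³ + 5³ + 3³ = 1 + 125 + 27 = 153  — 153 repeats.
That took 12 steps.

12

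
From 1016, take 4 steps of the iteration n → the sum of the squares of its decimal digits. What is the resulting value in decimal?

89

1016 → 38
38 → 73
73 → 58
58 → 89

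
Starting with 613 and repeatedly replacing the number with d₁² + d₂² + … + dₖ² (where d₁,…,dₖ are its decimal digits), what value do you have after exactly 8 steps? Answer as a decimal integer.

613 → 6² + 1² + 3² = 46
46 → 4² + 6² = 52
52 → 5² + 2² = 29
29 → 2² + 9² = 85
85 → 8² + 5² = 89
89 → 8² + 9² = 145
145 → 1² + 4² + 5² = 42
42 → 4² + 2² = 20

20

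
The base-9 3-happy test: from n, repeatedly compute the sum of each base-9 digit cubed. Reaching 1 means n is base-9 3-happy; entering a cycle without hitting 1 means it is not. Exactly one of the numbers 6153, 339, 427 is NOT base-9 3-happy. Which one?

6153: 6153 → 1267 → 685 → 577 → 345 → 99 → 9 → 1  — reaches 1 (base-9 3-happy)
339: 339 → 281 → 99 → 9 → 1  — reaches 1 (base-9 3-happy)
427: 427 → 197 → 547 → 775 → 127 → 127  — repeats 127 (not base-9 3-happy)

427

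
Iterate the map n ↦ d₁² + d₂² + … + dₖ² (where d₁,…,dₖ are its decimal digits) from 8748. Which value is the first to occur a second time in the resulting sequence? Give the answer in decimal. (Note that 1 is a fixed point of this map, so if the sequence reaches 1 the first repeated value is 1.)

8748 → 8² + 7² + 4² + 8² = 64 + 49 + 16 + 64 = 193
193 → 1² + 9² + 3² = 1 + 81 + 9 = 91
91 → 9² + 1² = 81 + 1 = 82
82 → 8² + 2² = 64 + 4 = 68
68 → 6² + 8² = 36 + 64 = 100
100 → 1² + 0² + 0² = 1 + 0 + 0 = 1  — reached the fixed point 1.
1 → 1, so 1 is the first repeated value.

1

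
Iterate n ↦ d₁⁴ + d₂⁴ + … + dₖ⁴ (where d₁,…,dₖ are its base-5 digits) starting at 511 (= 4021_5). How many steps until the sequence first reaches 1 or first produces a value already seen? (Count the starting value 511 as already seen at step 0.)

511 = (4,0,2,1)_5 → 4⁴ + 0⁴ + 2⁴ + 1⁴ = 273
273 = (2,0,4,3)_5 → 2⁴ + 0⁴ + 4⁴ + 3⁴ = 353
353 = (2,4,0,3)_5 → 2⁴ + 4⁴ + 0⁴ + 3⁴ = 353  — 353 repeats.
That took 3 steps.

3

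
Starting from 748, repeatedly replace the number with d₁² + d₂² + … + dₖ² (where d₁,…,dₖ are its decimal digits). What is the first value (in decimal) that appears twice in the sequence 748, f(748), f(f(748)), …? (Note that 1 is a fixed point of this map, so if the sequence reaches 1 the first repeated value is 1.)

748 → 7² + 4² + 8² = 129
129 → 1² + 2² + 9² = 86
86 → 8² + 6² = 100
100 → 1² + 0² + 0² = 1  — reached the fixed point 1.
1 → 1, so 1 is the first repeated value.

1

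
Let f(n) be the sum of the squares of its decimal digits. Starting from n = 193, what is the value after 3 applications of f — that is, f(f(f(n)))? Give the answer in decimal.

68

193 → 1² + 9² + 3² = 91
91 → 9² + 1² = 82
82 → 8² + 2² = 68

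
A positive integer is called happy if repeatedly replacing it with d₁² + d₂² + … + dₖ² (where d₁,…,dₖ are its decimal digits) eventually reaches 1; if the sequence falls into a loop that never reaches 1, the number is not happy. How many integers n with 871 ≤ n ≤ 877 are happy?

1

871: 871 → 114 → 18 → 65 → 61 → 37 → 58 → 89 → 145 → 42 → 20 → 4 → 16 → 37  — not happy
872: 872 → 117 → 51 → 26 → 40 → 16 → 37 → 58 → 89 → 145 → 42 → 20 → 4 → 16  — not happy
873: 873 → 122 → 9 → 81 → 65 → 61 → 37 → 58 → 89 → 145 → 42 → 20 → 4 → 16 → 37  — not happy
874: 874 → 129 → 86 → 100 → 1  — happy
875: 875 → 138 → 74 → 65 → 61 → 37 → 58 → 89 → 145 → 42 → 20 → 4 → 16 → 37  — not happy
876: 876 → 149 → 98 → 145 → 42 → 20 → 4 → 16 → 37 → 58 → 89 → 145  — not happy
877: 877 → 162 → 41 → 17 → 50 → 25 → 29 → 85 → 89 → 145 → 42 → 20 → 4 → 16 → 37 → 58 → 89  — not happy
happy: 874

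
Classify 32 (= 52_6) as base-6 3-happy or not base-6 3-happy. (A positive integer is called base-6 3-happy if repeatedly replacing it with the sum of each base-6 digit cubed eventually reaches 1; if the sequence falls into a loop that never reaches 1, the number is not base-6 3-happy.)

base-6 3-happy

32 = (5,2)_6 → 5³ + 2³ = 133
133 = (3,4,1)_6 → 3³ + 4³ + 1³ = 92
92 = (2,3,2)_6 → 2³ + 3³ + 2³ = 43
43 = (1,1,1)_6 → 1³ + 1³ + 1³ = 3
3 = (3)_6 → 3³ = 27
27 = (4,3)_6 → 4³ + 3³ = 91
91 = (2,3,1)_6 → 2³ + 3³ + 1³ = 36
36 = (1,0,0)_6 → 1³ + 0³ + 0³ = 1  — reached 1.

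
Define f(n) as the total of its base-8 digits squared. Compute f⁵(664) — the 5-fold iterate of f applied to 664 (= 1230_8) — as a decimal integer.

13

664 = (1,2,3,0)_8 → 1² + 2² + 3² + 0² = 1 + 4 + 9 + 0 = 14
14 = (1,6)_8 → 1² + 6² = 1 + 36 = 37
37 = (4,5)_8 → 4² + 5² = 16 + 25 = 41
41 = (5,1)_8 → 5² + 1² = 25 + 1 = 26
26 = (3,2)_8 → 3² + 2² = 9 + 4 = 13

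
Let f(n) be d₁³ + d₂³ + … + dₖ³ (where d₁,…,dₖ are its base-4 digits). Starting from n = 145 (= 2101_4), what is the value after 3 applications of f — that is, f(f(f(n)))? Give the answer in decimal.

145 = (2,1,0,1)_4 → 2³ + 1³ + 0³ + 1³ = 10
10 = (2,2)_4 → 2³ + 2³ = 16
16 = (1,0,0)_4 → 1³ + 0³ + 0³ = 1

1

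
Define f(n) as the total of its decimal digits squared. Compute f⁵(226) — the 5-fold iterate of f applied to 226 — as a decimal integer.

1

226 → 2² + 2² + 6² = 44
44 → 4² + 4² = 32
32 → 3² + 2² = 13
13 → 1² + 3² = 10
10 → 1² + 0² = 1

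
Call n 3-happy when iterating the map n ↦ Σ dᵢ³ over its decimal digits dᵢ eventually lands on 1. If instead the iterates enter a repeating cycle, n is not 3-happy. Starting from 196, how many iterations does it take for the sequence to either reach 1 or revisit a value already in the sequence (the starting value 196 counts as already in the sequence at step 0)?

5

196 → 1³ + 9³ + 6³ = 946
946 → 9³ + 4³ + 6³ = 1009
1009 → 1³ + 0³ + 0³ + 9³ = 730
730 → 7³ + 3³ + 0³ = 370
370 → 3³ + 7³ + 0³ = 370  — 370 repeats.
That took 5 steps.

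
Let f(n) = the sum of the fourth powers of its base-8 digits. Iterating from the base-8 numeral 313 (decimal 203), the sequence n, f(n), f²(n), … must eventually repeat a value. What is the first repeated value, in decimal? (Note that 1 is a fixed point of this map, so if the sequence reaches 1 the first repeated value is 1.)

203 = (3,1,3)_8 → 3⁴ + 1⁴ + 3⁴ = 163
163 = (2,4,3)_8 → 2⁴ + 4⁴ + 3⁴ = 353
353 = (5,4,1)_8 → 5⁴ + 4⁴ + 1⁴ = 882
882 = (1,5,6,2)_8 → 1⁴ + 5⁴ + 6⁴ + 2⁴ = 1938
1938 = (3,6,2,2)_8 → 3⁴ + 6⁴ + 2⁴ + 2⁴ = 1409
1409 = (2,6,0,1)_8 → 2⁴ + 6⁴ + 0⁴ + 1⁴ = 1313
1313 = (2,4,4,1)_8 → 2⁴ + 4⁴ + 4⁴ + 1⁴ = 529
529 = (1,0,2,1)_8 → 1⁴ + 0⁴ + 2⁴ + 1⁴ = 18
18 = (2,2)_8 → 2⁴ + 2⁴ = 32
32 = (4,0)_8 → 4⁴ + 0⁴ = 256
256 = (4,0,0)_8 → 4⁴ + 0⁴ + 0⁴ = 256  — 256 already appeared earlier.

256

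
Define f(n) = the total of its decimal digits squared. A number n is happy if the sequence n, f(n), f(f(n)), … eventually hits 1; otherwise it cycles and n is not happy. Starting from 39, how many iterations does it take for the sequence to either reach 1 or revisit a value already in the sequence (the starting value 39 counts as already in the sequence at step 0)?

13

39 → 3² + 9² = 90
90 → 9² + 0² = 81
81 → 8² + 1² = 65
65 → 6² + 5² = 61
61 → 6² + 1² = 37
37 → 3² + 7² = 58
58 → 5² + 8² = 89
89 → 8² + 9² = 145
145 → 1² + 4² + 5² = 42
42 → 4² + 2² = 20
20 → 2² + 0² = 4
4 → 4² = 16
16 → 1² + 6² = 37  — 37 repeats.
That took 13 steps.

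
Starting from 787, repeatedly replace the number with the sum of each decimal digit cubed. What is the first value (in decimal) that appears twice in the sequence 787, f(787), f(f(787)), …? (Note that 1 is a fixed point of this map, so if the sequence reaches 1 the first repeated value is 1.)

787 → 7³ + 8³ + 7³ = 1198
1198 → 1³ + 1³ + 9³ + 8³ = 1243
1243 → 1³ + 2³ + 4³ + 3³ = 100
100 → 1³ + 0³ + 0³ = 1  — reached the fixed point 1.
1 → 1, so 1 is the first repeated value.

1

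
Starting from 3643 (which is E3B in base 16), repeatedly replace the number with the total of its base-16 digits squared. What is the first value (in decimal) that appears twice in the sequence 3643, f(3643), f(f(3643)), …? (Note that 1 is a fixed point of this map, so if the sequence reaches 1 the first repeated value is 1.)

3643 = (14,3,11)_16 → 14² + 3² + 11² = 326
326 = (1,4,6)_16 → 1² + 4² + 6² = 53
53 = (3,5)_16 → 3² + 5² = 34
34 = (2,2)_16 → 2² + 2² = 8
8 = (8)_16 → 8² = 64
64 = (4,0)_16 → 4² + 0² = 16
16 = (1,0)_16 → 1² + 0² = 1  — reached the fixed point 1.
1 → 1, so 1 is the first repeated value.

1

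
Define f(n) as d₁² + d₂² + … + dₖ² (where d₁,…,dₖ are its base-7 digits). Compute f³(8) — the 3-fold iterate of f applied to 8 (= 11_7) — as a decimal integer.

16

8 = (1,1)_7 → 1² + 1² = 2
2 = (2)_7 → 2² = 4
4 = (4)_7 → 4² = 16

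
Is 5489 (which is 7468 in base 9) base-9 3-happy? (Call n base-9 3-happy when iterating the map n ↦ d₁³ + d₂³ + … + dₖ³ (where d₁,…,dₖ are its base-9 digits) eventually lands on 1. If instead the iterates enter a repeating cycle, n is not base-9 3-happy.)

5489 = (7,4,6,8)_9 → 7³ + 4³ + 6³ + 8³ = 1135
1135 = (1,5,0,1)_9 → 1³ + 5³ + 0³ + 1³ = 127
127 = (1,5,1)_9 → 1³ + 5³ + 1³ = 127  — 127 already seen; the sequence cycles without reaching 1.

not base-9 3-happy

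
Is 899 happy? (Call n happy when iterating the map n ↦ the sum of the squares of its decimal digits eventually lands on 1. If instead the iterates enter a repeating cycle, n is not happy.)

happy

899 → 8² + 9² + 9² = 226
226 → 2² + 2² + 6² = 44
44 → 4² + 4² = 32
32 → 3² + 2² = 13
13 → 1² + 3² = 10
10 → 1² + 0² = 1  — reached 1.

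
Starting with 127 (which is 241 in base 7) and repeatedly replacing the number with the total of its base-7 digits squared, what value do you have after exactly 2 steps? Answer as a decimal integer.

9

127 = (2,4,1)_7 → 21
21 = (3,0)_7 → 9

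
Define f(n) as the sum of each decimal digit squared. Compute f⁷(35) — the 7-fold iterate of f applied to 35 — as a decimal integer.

35 → 3² + 5² = 9 + 25 = 34
34 → 3² + 4² = 9 + 16 = 25
25 → 2² + 5² = 4 + 25 = 29
29 → 2² + 9² = 4 + 81 = 85
85 → 8² + 5² = 64 + 25 = 89
89 → 8² + 9² = 64 + 81 = 145
145 → 1² + 4² + 5² = 1 + 16 + 25 = 42

42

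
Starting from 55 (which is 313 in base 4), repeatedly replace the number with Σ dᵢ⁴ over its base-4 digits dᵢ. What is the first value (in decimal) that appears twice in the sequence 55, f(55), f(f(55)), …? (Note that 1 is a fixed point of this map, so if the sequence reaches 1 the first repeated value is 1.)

55 = (3,1,3)_4 → 3⁴ + 1⁴ + 3⁴ = 81 + 1 + 81 = 163
163 = (2,2,0,3)_4 → 2⁴ + 2⁴ + 0⁴ + 3⁴ = 16 + 16 + 0 + 81 = 113
113 = (1,3,0,1)_4 → 1⁴ + 3⁴ + 0⁴ + 1⁴ = 1 + 81 + 0 + 1 = 83
83 = (1,1,0,3)_4 → 1⁴ + 1⁴ + 0⁴ + 3⁴ = 1 + 1 + 0 + 81 = 83  — 83 already appeared earlier.

83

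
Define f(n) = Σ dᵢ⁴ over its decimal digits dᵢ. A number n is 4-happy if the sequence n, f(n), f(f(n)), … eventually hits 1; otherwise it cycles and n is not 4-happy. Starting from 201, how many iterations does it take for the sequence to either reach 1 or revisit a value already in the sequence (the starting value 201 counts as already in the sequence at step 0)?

201 → 2⁴ + 0⁴ + 1⁴ = 17
17 → 1⁴ + 7⁴ = 2402
2402 → 2⁴ + 4⁴ + 0⁴ + 2⁴ = 288
288 → 2⁴ + 8⁴ + 8⁴ = 8208
8208 → 8⁴ + 2⁴ + 0⁴ + 8⁴ = 8208  — 8208 repeats.
That took 5 steps.

5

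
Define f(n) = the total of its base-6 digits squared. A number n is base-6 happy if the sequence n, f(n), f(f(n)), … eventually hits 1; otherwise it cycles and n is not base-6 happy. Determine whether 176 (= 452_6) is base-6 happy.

176 = (4,5,2)_6 → 4² + 5² + 2² = 45
45 = (1,1,3)_6 → 1² + 1² + 3² = 11
11 = (1,5)_6 → 1² + 5² = 26
26 = (4,2)_6 → 4² + 2² = 20
20 = (3,2)_6 → 3² + 2² = 13
13 = (2,1)_6 → 2² + 1² = 5
5 = (5)_6 → 5² = 25
25 = (4,1)_6 → 4² + 1² = 17
17 = (2,5)_6 → 2² + 5² = 29
29 = (4,5)_6 → 4² + 5² = 41
41 = (1,0,5)_6 → 1² + 0² + 5² = 26  — 26 already seen; the sequence cycles without reaching 1.

not base-6 happy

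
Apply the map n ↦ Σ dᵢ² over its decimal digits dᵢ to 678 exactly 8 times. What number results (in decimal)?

37

678 → 6² + 7² + 8² = 36 + 49 + 64 = 149
149 → 1² + 4² + 9² = 1 + 16 + 81 = 98
98 → 9² + 8² = 81 + 64 = 145
145 → 1² + 4² + 5² = 1 + 16 + 25 = 42
42 → 4² + 2² = 16 + 4 = 20
20 → 2² + 0² = 4 + 0 = 4
4 → 4² = 16
16 → 1² + 6² = 1 + 36 = 37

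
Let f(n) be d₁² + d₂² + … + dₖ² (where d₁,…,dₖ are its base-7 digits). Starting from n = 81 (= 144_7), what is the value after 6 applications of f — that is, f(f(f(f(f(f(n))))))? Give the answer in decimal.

81 = (1,4,4)_7 → 33
33 = (4,5)_7 → 41
41 = (5,6)_7 → 61
61 = (1,1,5)_7 → 27
27 = (3,6)_7 → 45
45 = (6,3)_7 → 45

45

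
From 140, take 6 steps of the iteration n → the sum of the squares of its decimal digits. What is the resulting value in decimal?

89

140 → 1² + 4² + 0² = 1 + 16 + 0 = 17
17 → 1² + 7² = 1 + 49 = 50
50 → 5² + 0² = 25 + 0 = 25
25 → 2² + 5² = 4 + 25 = 29
29 → 2² + 9² = 4 + 81 = 85
85 → 8² + 5² = 64 + 25 = 89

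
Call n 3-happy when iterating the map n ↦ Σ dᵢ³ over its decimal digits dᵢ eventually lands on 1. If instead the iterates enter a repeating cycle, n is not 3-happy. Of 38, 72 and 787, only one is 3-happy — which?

787

38: 38 → 539 → 881 → 1025 → 134 → 92 → 737 → 713 → 371 → 371  — repeats 371 (not 3-happy)
72: 72 → 351 → 153 → 153  — repeats 153 (not 3-happy)
787: 787 → 1198 → 1243 → 100 → 1  — reaches 1 (3-happy)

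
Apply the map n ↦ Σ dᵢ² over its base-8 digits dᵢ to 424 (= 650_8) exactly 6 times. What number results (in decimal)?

424 = (6,5,0)_8 → 6² + 5² + 0² = 61
61 = (7,5)_8 → 7² + 5² = 74
74 = (1,1,2)_8 → 1² + 1² + 2² = 6
6 = (6)_8 → 6² = 36
36 = (4,4)_8 → 4² + 4² = 32
32 = (4,0)_8 → 4² + 0² = 16

16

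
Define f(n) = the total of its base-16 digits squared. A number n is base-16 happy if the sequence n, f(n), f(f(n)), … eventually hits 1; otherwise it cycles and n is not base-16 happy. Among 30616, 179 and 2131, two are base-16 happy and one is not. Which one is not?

30616

30616: 30616 → 243 → 234 → 296 → 69 → 41 → 85 → 50 → 13 → 169 → 181 → 146 → 85  — repeats 85 (not base-16 happy)
179: 179 → 130 → 68 → 32 → 4 → 16 → 1  — reaches 1 (base-16 happy)
2131: 2131 → 98 → 40 → 68 → 32 → 4 → 16 → 1  — reaches 1 (base-16 happy)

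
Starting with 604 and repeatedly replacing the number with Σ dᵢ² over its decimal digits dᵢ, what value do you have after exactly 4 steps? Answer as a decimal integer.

89

604 → 6² + 0² + 4² = 36 + 0 + 16 = 52
52 → 5² + 2² = 25 + 4 = 29
29 → 2² + 9² = 4 + 81 = 85
85 → 8² + 5² = 64 + 25 = 89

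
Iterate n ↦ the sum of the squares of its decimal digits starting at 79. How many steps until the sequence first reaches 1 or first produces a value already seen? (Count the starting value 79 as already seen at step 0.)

79 → 7² + 9² = 49 + 81 = 130
130 → 1² + 3² + 0² = 1 + 9 + 0 = 10
10 → 1² + 0² = 1 + 0 = 1  — reached 1.
That took 3 steps.

3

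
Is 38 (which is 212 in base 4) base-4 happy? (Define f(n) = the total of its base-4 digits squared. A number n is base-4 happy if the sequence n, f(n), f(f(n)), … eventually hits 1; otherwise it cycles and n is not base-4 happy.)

38 = (2,1,2)_4 → 9
9 = (2,1)_4 → 5
5 = (1,1)_4 → 2
2 = (2)_4 → 4
4 = (1,0)_4 → 1  — reached 1.

base-4 happy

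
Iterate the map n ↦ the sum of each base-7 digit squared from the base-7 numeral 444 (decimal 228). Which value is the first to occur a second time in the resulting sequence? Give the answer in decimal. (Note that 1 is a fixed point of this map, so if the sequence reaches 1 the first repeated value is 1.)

228 = (4,4,4)_7 → 4² + 4² + 4² = 48
48 = (6,6)_7 → 6² + 6² = 72
72 = (1,3,2)_7 → 1² + 3² + 2² = 14
14 = (2,0)_7 → 2² + 0² = 4
4 = (4)_7 → 4² = 16
16 = (2,2)_7 → 2² + 2² = 8
8 = (1,1)_7 → 1² + 1² = 2
2 = (2)_7 → 2² = 4  — 4 already appeared earlier.

4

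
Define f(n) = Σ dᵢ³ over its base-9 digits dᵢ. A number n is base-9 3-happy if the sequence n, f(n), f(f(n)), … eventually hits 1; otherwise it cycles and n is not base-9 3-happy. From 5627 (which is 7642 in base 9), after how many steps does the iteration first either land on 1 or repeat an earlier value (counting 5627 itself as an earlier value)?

7

5627 = (7,6,4,2)_9 → 7³ + 6³ + 4³ + 2³ = 343 + 216 + 64 + 8 = 631
631 = (7,7,1)_9 → 7³ + 7³ + 1³ = 343 + 343 + 1 = 687
687 = (8,4,3)_9 → 8³ + 4³ + 3³ = 512 + 64 + 27 = 603
603 = (7,4,0)_9 → 7³ + 4³ + 0³ = 343 + 64 + 0 = 407
407 = (5,0,2)_9 → 5³ + 0³ + 2³ = 125 + 0 + 8 = 133
133 = (1,5,7)_9 → 1³ + 5³ + 7³ = 1 + 125 + 343 = 469
469 = (5,7,1)_9 → 5³ + 7³ + 1³ = 125 + 343 + 1 = 469  — 469 repeats.
That took 7 steps.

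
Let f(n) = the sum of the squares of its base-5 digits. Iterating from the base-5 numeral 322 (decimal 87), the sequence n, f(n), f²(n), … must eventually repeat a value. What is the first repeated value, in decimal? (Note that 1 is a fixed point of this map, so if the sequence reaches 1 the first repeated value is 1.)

13

87 = (3,2,2)_5 → 3² + 2² + 2² = 9 + 4 + 4 = 17
17 = (3,2)_5 → 3² + 2² = 9 + 4 = 13
13 = (2,3)_5 → 2² + 3² = 4 + 9 = 13  — 13 already appeared earlier.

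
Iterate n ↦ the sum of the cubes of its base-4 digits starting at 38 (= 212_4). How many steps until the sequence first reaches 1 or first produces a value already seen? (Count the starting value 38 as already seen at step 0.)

38 = (2,1,2)_4 → 17
17 = (1,0,1)_4 → 2
2 = (2)_4 → 8
8 = (2,0)_4 → 8  — 8 repeats.
That took 4 steps.

4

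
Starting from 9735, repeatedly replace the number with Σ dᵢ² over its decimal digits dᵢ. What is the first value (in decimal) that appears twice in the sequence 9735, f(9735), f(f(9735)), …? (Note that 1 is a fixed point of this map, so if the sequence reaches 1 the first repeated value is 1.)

89

9735 → 9² + 7² + 3² + 5² = 81 + 49 + 9 + 25 = 164
164 → 1² + 6² + 4² = 1 + 36 + 16 = 53
53 → 5² + 3² = 25 + 9 = 34
34 → 3² + 4² = 9 + 16 = 25
25 → 2² + 5² = 4 + 25 = 29
29 → 2² + 9² = 4 + 81 = 85
85 → 8² + 5² = 64 + 25 = 89
89 → 8² + 9² = 64 + 81 = 145
145 → 1² + 4² + 5² = 1 + 16 + 25 = 42
42 → 4² + 2² = 16 + 4 = 20
20 → 2² + 0² = 4 + 0 = 4
4 → 4² = 16
16 → 1² + 6² = 1 + 36 = 37
37 → 3² + 7² = 9 + 49 = 58
58 → 5² + 8² = 25 + 64 = 89  — 89 already appeared earlier.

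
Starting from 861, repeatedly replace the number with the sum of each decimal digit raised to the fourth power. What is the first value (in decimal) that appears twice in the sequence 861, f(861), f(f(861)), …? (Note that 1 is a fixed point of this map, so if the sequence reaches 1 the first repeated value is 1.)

13139

861 → 8⁴ + 6⁴ + 1⁴ = 4096 + 1296 + 1 = 5393
5393 → 5⁴ + 3⁴ + 9⁴ + 3⁴ = 625 + 81 + 6561 + 81 = 7348
7348 → 7⁴ + 3⁴ + 4⁴ + 8⁴ = 2401 + 81 + 256 + 4096 = 6834
6834 → 6⁴ + 8⁴ + 3⁴ + 4⁴ = 1296 + 4096 + 81 + 256 = 5729
5729 → 5⁴ + 7⁴ + 2⁴ + 9⁴ = 625 + 2401 + 16 + 6561 = 9603
9603 → 9⁴ + 6⁴ + 0⁴ + 3⁴ = 6561 + 1296 + 0 + 81 = 7938
7938 → 7⁴ + 9⁴ + 3⁴ + 8⁴ = 2401 + 6561 + 81 + 4096 = 13139
13139 → 1⁴ + 3⁴ + 1⁴ + 3⁴ + 9⁴ = 1 + 81 + 1 + 81 + 6561 = 6725
6725 → 6⁴ + 7⁴ + 2⁴ + 5⁴ = 1296 + 2401 + 16 + 625 = 4338
4338 → 4⁴ + 3⁴ + 3⁴ + 8⁴ = 256 + 81 + 81 + 4096 = 4514
4514 → 4⁴ + 5⁴ + 1⁴ + 4⁴ = 256 + 625 + 1 + 256 = 1138
1138 → 1⁴ + 1⁴ + 3⁴ + 8⁴ = 1 + 1 + 81 + 4096 = 4179
4179 → 4⁴ + 1⁴ + 7⁴ + 9⁴ = 256 + 1 + 2401 + 6561 = 9219
9219 → 9⁴ + 2⁴ + 1⁴ + 9⁴ = 6561 + 16 + 1 + 6561 = 13139  — 13139 already appeared earlier.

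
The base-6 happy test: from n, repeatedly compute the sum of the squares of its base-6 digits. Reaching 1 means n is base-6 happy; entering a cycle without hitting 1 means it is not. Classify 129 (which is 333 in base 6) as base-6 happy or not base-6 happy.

129 = (3,3,3)_6 → 27
27 = (4,3)_6 → 25
25 = (4,1)_6 → 17
17 = (2,5)_6 → 29
29 = (4,5)_6 → 41
41 = (1,0,5)_6 → 26
26 = (4,2)_6 → 20
20 = (3,2)_6 → 13
13 = (2,1)_6 → 5
5 = (5)_6 → 25  — 25 already seen; the sequence cycles without reaching 1.

not base-6 happy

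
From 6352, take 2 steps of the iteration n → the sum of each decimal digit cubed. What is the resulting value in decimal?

586

6352 → 6³ + 3³ + 5³ + 2³ = 376
376 → 3³ + 7³ + 6³ = 586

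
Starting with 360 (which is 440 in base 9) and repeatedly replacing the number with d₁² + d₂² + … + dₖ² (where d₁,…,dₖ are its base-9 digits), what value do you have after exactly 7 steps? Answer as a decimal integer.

74

360 = (4,4,0)_9 → 32
32 = (3,5)_9 → 34
34 = (3,7)_9 → 58
58 = (6,4)_9 → 52
52 = (5,7)_9 → 74
74 = (8,2)_9 → 68
68 = (7,5)_9 → 74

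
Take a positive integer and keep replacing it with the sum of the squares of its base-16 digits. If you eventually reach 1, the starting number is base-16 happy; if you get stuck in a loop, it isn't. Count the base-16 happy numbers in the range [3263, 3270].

1

3263: 3263 → 490 → 297 → 86 → 61 → 178 → 125 → 218 → 269 → 170 → 200 → 208 → 169 → 181 → 146 → 85 → 50 → 13 → 169  (repeats 169)
3264: 3264 → 288 → 5 → 25 → 82 → 29 → 170 → 200 → 208 → 169 → 181 → 146 → 85 → 50 → 13 → 169  (repeats 169)
3265: 3265 → 289 → 6 → 36 → 20 → 17 → 2 → 4 → 16 → 1  (reaches 1)
3266: 3266 → 292 → 21 → 26 → 101 → 61 → 178 → 125 → 218 → 269 → 170 → 200 → 208 → 169 → 181 → 146 → 85 → 50 → 13 → 169  (repeats 169)
3267: 3267 → 297 → 86 → 61 → 178 → 125 → 218 → 269 → 170 → 200 → 208 → 169 → 181 → 146 → 85 → 50 → 13 → 169  (repeats 169)
3268: 3268 → 304 → 10 → 100 → 52 → 25 → 82 → 29 → 170 → 200 → 208 → 169 → 181 → 146 → 85 → 50 → 13 → 169  (repeats 169)
3269: 3269 → 313 → 91 → 146 → 85 → 50 → 13 → 169 → 181 → 146  (repeats 146)
3270: 3270 → 324 → 33 → 5 → 25 → 82 → 29 → 170 → 200 → 208 → 169 → 181 → 146 → 85 → 50 → 13 → 169  (repeats 169)
base-16 happy: 3265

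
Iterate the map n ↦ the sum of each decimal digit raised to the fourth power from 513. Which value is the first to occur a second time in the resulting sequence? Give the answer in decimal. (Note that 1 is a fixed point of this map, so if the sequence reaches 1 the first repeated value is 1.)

513 → 5⁴ + 1⁴ + 3⁴ = 625 + 1 + 81 = 707
707 → 7⁴ + 0⁴ + 7⁴ = 2401 + 0 + 2401 = 4802
4802 → 4⁴ + 8⁴ + 0⁴ + 2⁴ = 256 + 4096 + 0 + 16 = 4368
4368 → 4⁴ + 3⁴ + 6⁴ + 8⁴ = 256 + 81 + 1296 + 4096 = 5729
5729 → 5⁴ + 7⁴ + 2⁴ + 9⁴ = 625 + 2401 + 16 + 6561 = 9603
9603 → 9⁴ + 6⁴ + 0⁴ + 3⁴ = 6561 + 1296 + 0 + 81 = 7938
7938 → 7⁴ + 9⁴ + 3⁴ + 8⁴ = 2401 + 6561 + 81 + 4096 = 13139
13139 → 1⁴ + 3⁴ + 1⁴ + 3⁴ + 9⁴ = 1 + 81 + 1 + 81 + 6561 = 6725
6725 → 6⁴ + 7⁴ + 2⁴ + 5⁴ = 1296 + 2401 + 16 + 625 = 4338
4338 → 4⁴ + 3⁴ + 3⁴ + 8⁴ = 256 + 81 + 81 + 4096 = 4514
4514 → 4⁴ + 5⁴ + 1⁴ + 4⁴ = 256 + 625 + 1 + 256 = 1138
1138 → 1⁴ + 1⁴ + 3⁴ + 8⁴ = 1 + 1 + 81 + 4096 = 4179
4179 → 4⁴ + 1⁴ + 7⁴ + 9⁴ = 256 + 1 + 2401 + 6561 = 9219
9219 → 9⁴ + 2⁴ + 1⁴ + 9⁴ = 6561 + 16 + 1 + 6561 = 13139  — 13139 already appeared earlier.

13139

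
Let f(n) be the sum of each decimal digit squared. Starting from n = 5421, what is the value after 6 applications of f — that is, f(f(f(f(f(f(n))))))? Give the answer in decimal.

5421 → 5² + 4² + 2² + 1² = 46
46 → 4² + 6² = 52
52 → 5² + 2² = 29
29 → 2² + 9² = 85
85 → 8² + 5² = 89
89 → 8² + 9² = 145

145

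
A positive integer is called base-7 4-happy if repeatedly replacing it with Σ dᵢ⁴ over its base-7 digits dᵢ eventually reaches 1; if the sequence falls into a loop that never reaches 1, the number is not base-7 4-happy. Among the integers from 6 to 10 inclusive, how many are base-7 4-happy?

1

6: 6 → 1296 → 788 → 288 → 1922 → 1138 → 354 → 258 → 1922  — not base-7 4-happy
7: 7 → 1  — base-7 4-happy
8: 8 → 2 → 16 → 32 → 512 → 164 → 178 → 418 → 708 → 98 → 16  — not base-7 4-happy
9: 9 → 17 → 97 → 2593 → 1459 → 963 → 1153 → 803 → 673 → 1923 → 1507 → 913 → 609 → 707 → 97  — not base-7 4-happy
10: 10 → 82 → 882 → 272 → 2002 → 2546 → 1938 → 2258 → 1808 → 1938  — not base-7 4-happy
base-7 4-happy: 7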